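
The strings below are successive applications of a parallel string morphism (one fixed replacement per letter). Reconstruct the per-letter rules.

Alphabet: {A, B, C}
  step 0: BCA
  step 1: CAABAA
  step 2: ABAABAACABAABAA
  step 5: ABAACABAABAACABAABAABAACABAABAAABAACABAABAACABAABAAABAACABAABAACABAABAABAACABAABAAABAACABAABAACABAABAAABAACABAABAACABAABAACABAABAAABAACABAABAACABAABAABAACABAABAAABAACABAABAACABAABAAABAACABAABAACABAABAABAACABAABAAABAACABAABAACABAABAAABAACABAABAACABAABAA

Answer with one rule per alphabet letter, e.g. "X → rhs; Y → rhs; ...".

A->BAA, B->CA, C->A

  step 1 ⇒ step 2: CAABAA ⇒ A·BAA·BAA·CA·BAA·BAA
    A ↦ BAA
    B ↦ CA
    C ↦ A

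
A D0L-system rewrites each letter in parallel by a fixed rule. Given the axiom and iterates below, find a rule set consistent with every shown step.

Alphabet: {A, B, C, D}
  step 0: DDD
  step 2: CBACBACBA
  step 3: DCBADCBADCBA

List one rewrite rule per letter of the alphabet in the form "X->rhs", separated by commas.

  step 2 ⇒ step 3: CBACBACBA ⇒ D·C·BA·D·C·BA·D·C·BA
    A ↦ BA
    B ↦ C
    C ↦ D
    D ↦ BA  (constrained at step 0)

A->BA, B->C, C->D, D->BA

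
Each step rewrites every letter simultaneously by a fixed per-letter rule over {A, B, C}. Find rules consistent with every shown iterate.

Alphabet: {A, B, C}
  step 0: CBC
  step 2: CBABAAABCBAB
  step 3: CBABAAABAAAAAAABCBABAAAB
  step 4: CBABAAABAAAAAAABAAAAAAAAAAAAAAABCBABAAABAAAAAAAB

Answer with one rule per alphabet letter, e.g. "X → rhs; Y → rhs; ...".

A->AA, B->AB, C->CB

  step 3 ⇒ step 4: CBABAAABAAAAAAABCBABAAAB ⇒ CB·AB·AA·AB·AA·AA·AA·AB·AA·AA·AA·AA·AA·AA·AA·AB·CB·AB·AA·AB·AA·AA·AA·AB
    A ↦ AA
    B ↦ AB
    C ↦ CB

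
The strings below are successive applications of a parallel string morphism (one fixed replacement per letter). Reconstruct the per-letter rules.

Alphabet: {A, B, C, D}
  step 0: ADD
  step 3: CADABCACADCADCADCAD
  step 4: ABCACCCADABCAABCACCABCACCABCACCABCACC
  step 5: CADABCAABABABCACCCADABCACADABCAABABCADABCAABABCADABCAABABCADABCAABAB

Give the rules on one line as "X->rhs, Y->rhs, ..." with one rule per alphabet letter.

  step 4 ⇒ step 5: ABCACCCADABCAABCACCABCACCABCACCABCACC ⇒ CA·D·AB·CA·AB·AB·AB·CA·CC·CA·D·AB·CA·CA·D·AB·CA·AB·AB·CA·D·AB·CA·AB·AB·CA·D·AB·CA·AB·AB·CA·D·AB·CA·AB·AB
    A ↦ CA
    B ↦ D
    C ↦ AB
    D ↦ CC

A->CA, B->D, C->AB, D->CC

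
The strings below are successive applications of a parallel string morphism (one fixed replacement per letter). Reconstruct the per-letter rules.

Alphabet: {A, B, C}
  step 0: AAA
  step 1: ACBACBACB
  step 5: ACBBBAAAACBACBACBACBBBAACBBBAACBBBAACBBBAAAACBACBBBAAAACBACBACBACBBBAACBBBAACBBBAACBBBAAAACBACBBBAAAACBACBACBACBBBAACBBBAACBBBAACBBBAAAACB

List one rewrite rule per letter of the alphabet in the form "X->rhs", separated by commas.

  step 0 ⇒ step 1: AAA ⇒ ACB·ACB·ACB
    A ↦ ACB
    B ↦ A  (constrained at step 1)
    C ↦ BB  (constrained at step 1)

A->ACB, B->A, C->BB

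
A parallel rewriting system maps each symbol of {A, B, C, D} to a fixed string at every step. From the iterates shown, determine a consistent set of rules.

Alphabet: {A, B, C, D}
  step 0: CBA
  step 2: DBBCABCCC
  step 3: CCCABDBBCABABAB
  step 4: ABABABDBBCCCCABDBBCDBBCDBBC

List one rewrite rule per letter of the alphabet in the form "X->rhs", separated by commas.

A->DBB, B->C, C->AB, D->C

  step 3 ⇒ step 4: CCCABDBBCABABAB ⇒ AB·AB·AB·DBB·C·C·C·C·AB·DBB·C·DBB·C·DBB·C
    A ↦ DBB
    B ↦ C
    C ↦ AB
    D ↦ C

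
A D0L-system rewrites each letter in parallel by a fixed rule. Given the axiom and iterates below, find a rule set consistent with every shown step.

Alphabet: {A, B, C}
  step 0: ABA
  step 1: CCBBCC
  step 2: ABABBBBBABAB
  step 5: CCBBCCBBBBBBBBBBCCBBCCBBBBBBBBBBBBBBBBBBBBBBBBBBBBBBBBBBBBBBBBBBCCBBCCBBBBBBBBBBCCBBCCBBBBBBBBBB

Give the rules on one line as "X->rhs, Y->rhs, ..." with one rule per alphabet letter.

A->CC, B->BB, C->AB

  step 1 ⇒ step 2: CCBBCC ⇒ AB·AB·BB·BB·AB·AB
    B ↦ BB
    C ↦ AB
  step 0 ⇒ step 1: ABA ⇒ CC·BB·CC
    A ↦ CC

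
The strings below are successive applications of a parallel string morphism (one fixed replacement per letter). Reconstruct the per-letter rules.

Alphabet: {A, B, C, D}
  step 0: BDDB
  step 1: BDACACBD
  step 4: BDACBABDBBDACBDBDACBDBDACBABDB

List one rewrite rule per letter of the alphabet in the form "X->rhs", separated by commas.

  step 0 ⇒ step 1: BDDB ⇒ BD·AC·AC·BD
    B ↦ BD
    D ↦ AC
    A ↦ B  (constrained at step 1)
    C ↦ A  (constrained at step 1)

A->B, B->BD, C->A, D->AC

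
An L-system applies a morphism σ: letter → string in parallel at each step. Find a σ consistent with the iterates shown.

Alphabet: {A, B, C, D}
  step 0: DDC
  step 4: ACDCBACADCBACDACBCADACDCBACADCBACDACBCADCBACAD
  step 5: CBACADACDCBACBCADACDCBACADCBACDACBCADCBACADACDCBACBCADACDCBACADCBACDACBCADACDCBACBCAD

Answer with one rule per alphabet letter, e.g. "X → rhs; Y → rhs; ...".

A->CB, B->CD, C->A, D->CAD

  step 4 ⇒ step 5: ACDCBACADCBACDACBCADACDCBACADCBACDACBCADCBACAD ⇒ CB·A·CAD·A·CD·CB·A·CB·CAD·A·CD·CB·A·CAD·CB·A·CD·A·CB·CAD·CB·A·CAD·A·CD·CB·A·CB·CAD·A·CD·CB·A·CAD·CB·A·CD·A·CB·CAD·A·CD·CB·A·CB·CAD
    A ↦ CB
    B ↦ CD
    C ↦ A
    D ↦ CAD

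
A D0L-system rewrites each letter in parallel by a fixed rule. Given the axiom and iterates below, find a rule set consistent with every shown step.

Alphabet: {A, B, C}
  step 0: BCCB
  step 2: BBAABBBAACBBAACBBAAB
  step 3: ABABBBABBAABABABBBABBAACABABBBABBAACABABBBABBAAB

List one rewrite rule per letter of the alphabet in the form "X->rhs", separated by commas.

A->BBA, B->AB, C->AC

  step 2 ⇒ step 3: BBAABBBAACBBAACBBAAB ⇒ AB·AB·BBA·BBA·AB·AB·AB·BBA·BBA·AC·AB·AB·BBA·BBA·AC·AB·AB·BBA·BBA·AB
    A ↦ BBA
    B ↦ AB
    C ↦ AC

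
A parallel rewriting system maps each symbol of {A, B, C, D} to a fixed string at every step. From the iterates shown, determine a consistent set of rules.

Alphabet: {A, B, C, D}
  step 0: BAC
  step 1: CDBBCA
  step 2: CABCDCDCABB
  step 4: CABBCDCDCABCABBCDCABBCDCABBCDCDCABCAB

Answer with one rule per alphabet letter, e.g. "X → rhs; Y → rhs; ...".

  step 1 ⇒ step 2: CDBBCA ⇒ CA·B·CD·CD·CA·BB
    A ↦ BB
    B ↦ CD
    C ↦ CA
    D ↦ B

A->BB, B->CD, C->CA, D->B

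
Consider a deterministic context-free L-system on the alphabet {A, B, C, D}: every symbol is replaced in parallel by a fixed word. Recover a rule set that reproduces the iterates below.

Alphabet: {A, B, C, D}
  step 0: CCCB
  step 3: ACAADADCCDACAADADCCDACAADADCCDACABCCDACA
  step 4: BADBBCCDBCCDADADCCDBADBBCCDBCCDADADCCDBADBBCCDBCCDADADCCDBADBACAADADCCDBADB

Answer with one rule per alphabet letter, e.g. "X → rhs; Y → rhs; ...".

  step 3 ⇒ step 4: ACAADADCCDACAADADCCDACAADADCCDACABCCDACA ⇒ B·AD·B·B·CCD·B·CCD·AD·AD·CCD·B·AD·B·B·CCD·B·CCD·AD·AD·CCD·B·AD·B·B·CCD·B·CCD·AD·AD·CCD·B·AD·B·ACA·AD·AD·CCD·B·AD·B
    A ↦ B
    B ↦ ACA
    C ↦ AD
    D ↦ CCD

A->B, B->ACA, C->AD, D->CCD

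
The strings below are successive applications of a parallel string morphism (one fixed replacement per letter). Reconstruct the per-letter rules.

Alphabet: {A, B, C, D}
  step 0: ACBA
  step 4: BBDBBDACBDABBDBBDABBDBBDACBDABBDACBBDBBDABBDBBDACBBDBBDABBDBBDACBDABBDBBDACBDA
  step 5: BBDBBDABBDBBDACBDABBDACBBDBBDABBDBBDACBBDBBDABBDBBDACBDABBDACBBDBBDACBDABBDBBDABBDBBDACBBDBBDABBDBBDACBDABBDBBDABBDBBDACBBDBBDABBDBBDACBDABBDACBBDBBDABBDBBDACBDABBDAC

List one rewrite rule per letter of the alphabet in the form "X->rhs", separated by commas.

A->C, B->BBD, C->BDA, D->A

  step 4 ⇒ step 5: BBDBBDACBDABBDBBDABBDBBDACBDABBDACBBDBBDABBDBBDACBBDBBDABBDBBDACBDABBDBBDACBDA ⇒ BBD·BBD·A·BBD·BBD·A·C·BDA·BBD·A·C·BBD·BBD·A·BBD·BBD·A·C·BBD·BBD·A·BBD·BBD·A·C·BDA·BBD·A·C·BBD·BBD·A·C·BDA·BBD·BBD·A·BBD·BBD·A·C·BBD·BBD·A·BBD·BBD·A·C·BDA·BBD·BBD·A·BBD·BBD·A·C·BBD·BBD·A·BBD·BBD·A·C·BDA·BBD·A·C·BBD·BBD·A·BBD·BBD·A·C·BDA·BBD·A·C
    A ↦ C
    B ↦ BBD
    C ↦ BDA
    D ↦ A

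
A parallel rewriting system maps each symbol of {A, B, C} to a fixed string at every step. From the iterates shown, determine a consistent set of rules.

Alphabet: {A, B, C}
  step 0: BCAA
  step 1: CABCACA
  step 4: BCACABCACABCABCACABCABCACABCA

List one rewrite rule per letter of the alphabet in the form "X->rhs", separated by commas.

A->CA, B->CA, C->B

  step 0 ⇒ step 1: BCAA ⇒ CA·B·CA·CA
    A ↦ CA
    B ↦ CA
    C ↦ B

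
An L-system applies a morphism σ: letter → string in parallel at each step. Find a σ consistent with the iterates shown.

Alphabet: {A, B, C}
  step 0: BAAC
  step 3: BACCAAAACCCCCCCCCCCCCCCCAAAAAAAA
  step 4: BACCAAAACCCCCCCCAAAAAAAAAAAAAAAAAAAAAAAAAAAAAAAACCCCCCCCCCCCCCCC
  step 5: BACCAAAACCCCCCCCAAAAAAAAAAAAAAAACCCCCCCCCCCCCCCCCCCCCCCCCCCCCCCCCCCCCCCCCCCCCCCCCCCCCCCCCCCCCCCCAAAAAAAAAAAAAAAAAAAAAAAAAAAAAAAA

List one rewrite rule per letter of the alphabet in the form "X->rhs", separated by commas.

  step 4 ⇒ step 5: BACCAAAACCCCCCCCAAAAAAAAAAAAAAAAAAAAAAAAAAAAAAAACCCCCCCCCCCCCCCC ⇒ BA·CC·AA·AA·CC·CC·CC·CC·AA·AA·AA·AA·AA·AA·AA·AA·CC·CC·CC·CC·CC·CC·CC·CC·CC·CC·CC·CC·CC·CC·CC·CC·CC·CC·CC·CC·CC·CC·CC·CC·CC·CC·CC·CC·CC·CC·CC·CC·AA·AA·AA·AA·AA·AA·AA·AA·AA·AA·AA·AA·AA·AA·AA·AA
    A ↦ CC
    B ↦ BA
    C ↦ AA

A->CC, B->BA, C->AA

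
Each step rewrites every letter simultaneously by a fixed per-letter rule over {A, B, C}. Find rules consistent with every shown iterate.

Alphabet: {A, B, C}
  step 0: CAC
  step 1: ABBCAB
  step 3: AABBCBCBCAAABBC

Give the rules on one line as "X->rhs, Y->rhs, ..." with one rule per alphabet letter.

A->BC, B->A, C->AB

  step 0 ⇒ step 1: CAC ⇒ AB·BC·AB
    A ↦ BC
    C ↦ AB
    B ↦ A  (constrained at step 1)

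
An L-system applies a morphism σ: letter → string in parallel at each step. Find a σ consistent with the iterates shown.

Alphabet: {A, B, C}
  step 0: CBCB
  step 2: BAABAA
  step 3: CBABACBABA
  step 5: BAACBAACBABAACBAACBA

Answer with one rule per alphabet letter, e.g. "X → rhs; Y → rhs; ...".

  step 2 ⇒ step 3: BAABAA ⇒ C·BA·BA·C·BA·BA
    A ↦ BA
    B ↦ C
    C ↦ A  (constrained at step 0)

A->BA, B->C, C->A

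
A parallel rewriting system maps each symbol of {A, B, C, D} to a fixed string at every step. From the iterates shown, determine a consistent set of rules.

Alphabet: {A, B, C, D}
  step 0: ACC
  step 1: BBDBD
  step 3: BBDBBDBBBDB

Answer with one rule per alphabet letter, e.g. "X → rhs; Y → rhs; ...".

A->B, B->AC, C->BD, D->A

  step 0 ⇒ step 1: ACC ⇒ B·BD·BD
    A ↦ B
    C ↦ BD
    B ↦ AC  (constrained at step 1)
    D ↦ A  (constrained at step 1)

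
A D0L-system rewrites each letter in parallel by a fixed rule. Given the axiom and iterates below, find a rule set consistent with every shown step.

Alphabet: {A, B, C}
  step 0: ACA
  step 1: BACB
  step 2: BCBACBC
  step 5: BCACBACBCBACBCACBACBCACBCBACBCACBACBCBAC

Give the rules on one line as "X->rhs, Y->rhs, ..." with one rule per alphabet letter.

A->B, B->BC, C->AC

  step 1 ⇒ step 2: BACB ⇒ BC·B·AC·BC
    A ↦ B
    B ↦ BC
    C ↦ AC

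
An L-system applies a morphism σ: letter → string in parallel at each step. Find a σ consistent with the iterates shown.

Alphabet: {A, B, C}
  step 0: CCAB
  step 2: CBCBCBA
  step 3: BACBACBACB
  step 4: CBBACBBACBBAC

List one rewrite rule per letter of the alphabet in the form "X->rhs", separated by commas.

A->B, B->C, C->BA

  step 3 ⇒ step 4: BACBACBACB ⇒ C·B·BA·C·B·BA·C·B·BA·C
    A ↦ B
    B ↦ C
    C ↦ BA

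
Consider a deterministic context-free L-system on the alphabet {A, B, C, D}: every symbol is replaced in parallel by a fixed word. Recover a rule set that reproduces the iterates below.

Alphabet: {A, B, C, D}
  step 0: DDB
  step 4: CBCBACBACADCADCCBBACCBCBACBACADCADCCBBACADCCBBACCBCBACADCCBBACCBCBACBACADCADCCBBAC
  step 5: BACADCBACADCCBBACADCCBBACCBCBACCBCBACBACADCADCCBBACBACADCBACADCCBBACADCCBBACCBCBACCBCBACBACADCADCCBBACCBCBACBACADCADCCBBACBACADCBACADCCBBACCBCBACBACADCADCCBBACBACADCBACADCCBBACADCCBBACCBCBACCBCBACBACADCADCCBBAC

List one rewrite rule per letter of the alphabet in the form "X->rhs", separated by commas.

A->CB, B->ADC, C->BAC, D->C

  step 4 ⇒ step 5: CBCBACBACADCADCCBBACCBCBACBACADCADCCBBACADCCBBACCBCBACADCCBBACCBCBACBACADCADCCBBAC ⇒ BAC·ADC·BAC·ADC·CB·BAC·ADC·CB·BAC·CB·C·BAC·CB·C·BAC·BAC·ADC·ADC·CB·BAC·BAC·ADC·BAC·ADC·CB·BAC·ADC·CB·BAC·CB·C·BAC·CB·C·BAC·BAC·ADC·ADC·CB·BAC·CB·C·BAC·BAC·ADC·ADC·CB·BAC·BAC·ADC·BAC·ADC·CB·BAC·CB·C·BAC·BAC·ADC·ADC·CB·BAC·BAC·ADC·BAC·ADC·CB·BAC·ADC·CB·BAC·CB·C·BAC·CB·C·BAC·BAC·ADC·ADC·CB·BAC
    A ↦ CB
    B ↦ ADC
    C ↦ BAC
    D ↦ C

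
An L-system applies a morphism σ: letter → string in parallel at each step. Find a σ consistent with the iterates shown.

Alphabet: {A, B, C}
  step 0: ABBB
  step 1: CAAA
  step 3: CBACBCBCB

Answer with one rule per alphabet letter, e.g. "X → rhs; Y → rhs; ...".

A->C, B->A, C->CB

  step 0 ⇒ step 1: ABBB ⇒ C·A·A·A
    A ↦ C
    B ↦ A
    C ↦ CB  (constrained at step 1)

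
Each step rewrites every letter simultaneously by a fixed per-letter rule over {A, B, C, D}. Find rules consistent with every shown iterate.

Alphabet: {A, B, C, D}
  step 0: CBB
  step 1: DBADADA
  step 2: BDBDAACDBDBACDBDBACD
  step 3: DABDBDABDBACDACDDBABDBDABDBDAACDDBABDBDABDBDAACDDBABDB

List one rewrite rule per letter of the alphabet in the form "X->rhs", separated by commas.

  step 2 ⇒ step 3: BDBDAACDBDBACDBDBACD ⇒ DA·BDB·DA·BDB·ACD·ACD·DBA·BDB·DA·BDB·DA·ACD·DBA·BDB·DA·BDB·DA·ACD·DBA·BDB
    A ↦ ACD
    B ↦ DA
    C ↦ DBA
    D ↦ BDB

A->ACD, B->DA, C->DBA, D->BDB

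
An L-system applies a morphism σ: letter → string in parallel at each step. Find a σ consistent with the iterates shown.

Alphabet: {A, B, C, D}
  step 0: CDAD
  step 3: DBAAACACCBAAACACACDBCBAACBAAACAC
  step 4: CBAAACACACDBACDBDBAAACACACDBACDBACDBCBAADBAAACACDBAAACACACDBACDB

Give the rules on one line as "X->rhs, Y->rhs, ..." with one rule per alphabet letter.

A->AC, B->AA, C->DB, D->CB

  step 3 ⇒ step 4: DBAAACACCBAAACACACDBCBAACBAAACAC ⇒ CB·AA·AC·AC·AC·DB·AC·DB·DB·AA·AC·AC·AC·DB·AC·DB·AC·DB·CB·AA·DB·AA·AC·AC·DB·AA·AC·AC·AC·DB·AC·DB
    A ↦ AC
    B ↦ AA
    C ↦ DB
    D ↦ CB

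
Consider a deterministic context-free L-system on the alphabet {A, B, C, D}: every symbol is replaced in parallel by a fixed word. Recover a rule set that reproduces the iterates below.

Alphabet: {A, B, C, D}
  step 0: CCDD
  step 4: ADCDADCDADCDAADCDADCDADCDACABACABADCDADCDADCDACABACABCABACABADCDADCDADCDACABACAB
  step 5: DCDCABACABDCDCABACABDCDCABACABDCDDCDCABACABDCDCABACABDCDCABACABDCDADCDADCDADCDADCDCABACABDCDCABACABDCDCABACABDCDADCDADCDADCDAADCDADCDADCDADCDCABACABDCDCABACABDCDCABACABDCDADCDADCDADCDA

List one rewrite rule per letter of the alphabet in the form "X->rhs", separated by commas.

A->DCD, B->A, C->A, D->CAB

  step 4 ⇒ step 5: ADCDADCDADCDAADCDADCDADCDACABACABADCDADCDADCDACABACABCABACABADCDADCDADCDACABACAB ⇒ DCD·CAB·A·CAB·DCD·CAB·A·CAB·DCD·CAB·A·CAB·DCD·DCD·CAB·A·CAB·DCD·CAB·A·CAB·DCD·CAB·A·CAB·DCD·A·DCD·A·DCD·A·DCD·A·DCD·CAB·A·CAB·DCD·CAB·A·CAB·DCD·CAB·A·CAB·DCD·A·DCD·A·DCD·A·DCD·A·A·DCD·A·DCD·A·DCD·A·DCD·CAB·A·CAB·DCD·CAB·A·CAB·DCD·CAB·A·CAB·DCD·A·DCD·A·DCD·A·DCD·A
    A ↦ DCD
    B ↦ A
    C ↦ A
    D ↦ CAB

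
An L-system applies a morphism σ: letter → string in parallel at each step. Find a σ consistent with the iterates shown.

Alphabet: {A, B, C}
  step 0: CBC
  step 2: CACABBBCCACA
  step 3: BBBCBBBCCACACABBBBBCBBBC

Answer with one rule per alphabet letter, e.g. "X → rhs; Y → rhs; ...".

A->BC, B->CA, C->BB

  step 2 ⇒ step 3: CACABBBCCACA ⇒ BB·BC·BB·BC·CA·CA·CA·BB·BB·BC·BB·BC
    A ↦ BC
    B ↦ CA
    C ↦ BB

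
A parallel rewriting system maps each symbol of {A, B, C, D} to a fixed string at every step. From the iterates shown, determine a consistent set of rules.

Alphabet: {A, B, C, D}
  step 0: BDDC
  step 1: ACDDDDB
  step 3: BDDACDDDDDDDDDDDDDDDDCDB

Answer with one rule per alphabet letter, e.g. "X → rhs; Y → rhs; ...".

A->CD, B->AC, C->B, D->DD

  step 0 ⇒ step 1: BDDC ⇒ AC·DD·DD·B
    B ↦ AC
    C ↦ B
    D ↦ DD
    A ↦ CD  (constrained at step 1)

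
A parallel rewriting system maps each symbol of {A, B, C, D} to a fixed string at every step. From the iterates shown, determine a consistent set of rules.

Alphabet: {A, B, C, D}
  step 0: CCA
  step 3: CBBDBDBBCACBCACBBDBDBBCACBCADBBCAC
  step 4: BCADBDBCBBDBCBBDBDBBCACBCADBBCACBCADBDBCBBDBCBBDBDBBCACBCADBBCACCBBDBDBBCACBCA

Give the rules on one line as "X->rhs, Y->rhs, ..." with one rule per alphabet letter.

  step 3 ⇒ step 4: CBBDBDBBCACBCACBBDBDBBCACBCADBBCAC ⇒ BCA·DB·DB·CBB·DB·CBB·DB·DB·BCA·C·BCA·DB·BCA·C·BCA·DB·DB·CBB·DB·CBB·DB·DB·BCA·C·BCA·DB·BCA·C·CBB·DB·DB·BCA·C·BCA
    A ↦ C
    B ↦ DB
    C ↦ BCA
    D ↦ CBB

A->C, B->DB, C->BCA, D->CBB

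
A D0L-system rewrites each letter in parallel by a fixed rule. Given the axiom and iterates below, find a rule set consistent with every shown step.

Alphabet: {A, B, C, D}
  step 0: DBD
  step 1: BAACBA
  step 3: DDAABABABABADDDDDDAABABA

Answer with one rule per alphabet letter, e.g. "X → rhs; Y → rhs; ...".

  step 0 ⇒ step 1: DBD ⇒ BA·AC·BA
    B ↦ AC
    D ↦ BA
    A ↦ DD  (constrained at step 1)
    C ↦ AA  (constrained at step 1)

A->DD, B->AC, C->AA, D->BA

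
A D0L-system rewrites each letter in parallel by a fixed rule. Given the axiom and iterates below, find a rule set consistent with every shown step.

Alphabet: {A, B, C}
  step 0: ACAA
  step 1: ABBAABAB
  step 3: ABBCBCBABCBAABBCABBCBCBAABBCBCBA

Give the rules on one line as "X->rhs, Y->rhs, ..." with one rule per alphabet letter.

  step 0 ⇒ step 1: ACAA ⇒ AB·BA·AB·AB
    A ↦ AB
    C ↦ BA
    B ↦ BC  (constrained at step 1)

A->AB, B->BC, C->BA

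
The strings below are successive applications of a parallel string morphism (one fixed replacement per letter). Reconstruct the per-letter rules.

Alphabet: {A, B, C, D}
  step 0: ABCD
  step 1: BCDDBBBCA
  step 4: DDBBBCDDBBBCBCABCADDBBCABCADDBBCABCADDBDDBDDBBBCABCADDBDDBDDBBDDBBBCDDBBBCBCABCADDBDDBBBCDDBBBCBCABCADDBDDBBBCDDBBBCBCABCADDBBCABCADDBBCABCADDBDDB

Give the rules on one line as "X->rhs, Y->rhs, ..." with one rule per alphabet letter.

A->BC, B->DDB, C->B, D->BCA

  step 0 ⇒ step 1: ABCD ⇒ BC·DDB·B·BCA
    A ↦ BC
    B ↦ DDB
    C ↦ B
    D ↦ BCA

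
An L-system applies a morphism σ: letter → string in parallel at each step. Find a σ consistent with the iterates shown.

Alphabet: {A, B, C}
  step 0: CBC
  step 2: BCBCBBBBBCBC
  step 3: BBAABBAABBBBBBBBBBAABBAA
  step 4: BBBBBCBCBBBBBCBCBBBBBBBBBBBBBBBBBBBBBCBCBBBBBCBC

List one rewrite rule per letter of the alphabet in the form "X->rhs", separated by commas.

  step 3 ⇒ step 4: BBAABBAABBBBBBBBBBAABBAA ⇒ BB·BB·BC·BC·BB·BB·BC·BC·BB·BB·BB·BB·BB·BB·BB·BB·BB·BB·BC·BC·BB·BB·BC·BC
    A ↦ BC
    B ↦ BB
  step 2 ⇒ step 3: BCBCBBBBBCBC ⇒ BB·AA·BB·AA·BB·BB·BB·BB·BB·AA·BB·AA
    C ↦ AA

A->BC, B->BB, C->AA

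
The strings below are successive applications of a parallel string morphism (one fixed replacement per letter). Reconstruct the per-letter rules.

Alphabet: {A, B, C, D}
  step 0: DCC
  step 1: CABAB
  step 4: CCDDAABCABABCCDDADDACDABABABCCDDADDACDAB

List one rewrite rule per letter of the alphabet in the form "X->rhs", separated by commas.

A->DDA, B->CD, C->AB, D->C

  step 0 ⇒ step 1: DCC ⇒ C·AB·AB
    C ↦ AB
    D ↦ C
    A ↦ DDA  (constrained at step 1)
    B ↦ CD  (constrained at step 1)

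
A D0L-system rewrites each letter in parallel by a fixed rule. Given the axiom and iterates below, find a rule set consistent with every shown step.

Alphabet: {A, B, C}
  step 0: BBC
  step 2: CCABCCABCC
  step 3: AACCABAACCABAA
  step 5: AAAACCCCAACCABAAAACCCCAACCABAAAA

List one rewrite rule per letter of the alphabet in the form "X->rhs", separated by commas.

  step 2 ⇒ step 3: CCABCCABCC ⇒ A·A·CC·AB·A·A·CC·AB·A·A
    A ↦ CC
    B ↦ AB
    C ↦ A

A->CC, B->AB, C->A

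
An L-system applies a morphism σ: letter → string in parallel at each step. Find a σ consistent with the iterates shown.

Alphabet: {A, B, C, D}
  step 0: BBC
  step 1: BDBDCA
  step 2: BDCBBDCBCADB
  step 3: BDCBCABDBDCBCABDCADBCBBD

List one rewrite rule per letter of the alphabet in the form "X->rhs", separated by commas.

  step 2 ⇒ step 3: BDCBBDCBCADB ⇒ BD·CB·CA·BD·BD·CB·CA·BD·CA·DB·CB·BD
    A ↦ DB
    B ↦ BD
    C ↦ CA
    D ↦ CB

A->DB, B->BD, C->CA, D->CB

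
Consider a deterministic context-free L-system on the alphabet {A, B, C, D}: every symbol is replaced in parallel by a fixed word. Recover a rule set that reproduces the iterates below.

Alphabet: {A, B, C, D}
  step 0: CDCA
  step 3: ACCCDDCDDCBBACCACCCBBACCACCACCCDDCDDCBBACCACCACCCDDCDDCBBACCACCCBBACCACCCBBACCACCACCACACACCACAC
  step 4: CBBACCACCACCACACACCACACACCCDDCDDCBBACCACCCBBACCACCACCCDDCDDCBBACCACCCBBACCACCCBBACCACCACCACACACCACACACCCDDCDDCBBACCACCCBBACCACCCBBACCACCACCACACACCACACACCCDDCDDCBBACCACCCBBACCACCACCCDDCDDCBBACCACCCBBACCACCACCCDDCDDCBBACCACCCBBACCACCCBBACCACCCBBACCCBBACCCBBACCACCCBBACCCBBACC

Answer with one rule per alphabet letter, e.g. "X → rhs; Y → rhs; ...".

A->CBB, B->CDD, C->ACC, D->AC

  step 3 ⇒ step 4: ACCCDDCDDCBBACCACCCBBACCACCACCCDDCDDCBBACCACCACCCDDCDDCBBACCACCCBBACCACCCBBACCACCACCACACACCACAC ⇒ CBB·ACC·ACC·ACC·AC·AC·ACC·AC·AC·ACC·CDD·CDD·CBB·ACC·ACC·CBB·ACC·ACC·ACC·CDD·CDD·CBB·ACC·ACC·CBB·ACC·ACC·CBB·ACC·ACC·ACC·AC·AC·ACC·AC·AC·ACC·CDD·CDD·CBB·ACC·ACC·CBB·ACC·ACC·CBB·ACC·ACC·ACC·AC·AC·ACC·AC·AC·ACC·CDD·CDD·CBB·ACC·ACC·CBB·ACC·ACC·ACC·CDD·CDD·CBB·ACC·ACC·CBB·ACC·ACC·ACC·CDD·CDD·CBB·ACC·ACC·CBB·ACC·ACC·CBB·ACC·ACC·CBB·ACC·CBB·ACC·CBB·ACC·ACC·CBB·ACC·CBB·ACC
    A ↦ CBB
    B ↦ CDD
    C ↦ ACC
    D ↦ AC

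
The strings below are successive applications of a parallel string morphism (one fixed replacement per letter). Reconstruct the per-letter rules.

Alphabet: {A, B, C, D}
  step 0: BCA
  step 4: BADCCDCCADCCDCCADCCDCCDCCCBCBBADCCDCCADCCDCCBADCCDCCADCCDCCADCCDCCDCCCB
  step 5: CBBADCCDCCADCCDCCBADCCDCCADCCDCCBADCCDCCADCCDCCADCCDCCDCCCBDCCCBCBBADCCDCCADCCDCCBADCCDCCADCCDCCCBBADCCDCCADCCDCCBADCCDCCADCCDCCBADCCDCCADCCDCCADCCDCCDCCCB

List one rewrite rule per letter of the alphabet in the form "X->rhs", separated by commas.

  step 4 ⇒ step 5: BADCCDCCADCCDCCADCCDCCDCCCBCBBADCCDCCADCCDCCBADCCDCCADCCDCCADCCDCCDCCCB ⇒ CB·B·A·DCC·DCC·A·DCC·DCC·B·A·DCC·DCC·A·DCC·DCC·B·A·DCC·DCC·A·DCC·DCC·A·DCC·DCC·DCC·CB·DCC·CB·CB·B·A·DCC·DCC·A·DCC·DCC·B·A·DCC·DCC·A·DCC·DCC·CB·B·A·DCC·DCC·A·DCC·DCC·B·A·DCC·DCC·A·DCC·DCC·B·A·DCC·DCC·A·DCC·DCC·A·DCC·DCC·DCC·CB
    A ↦ B
    B ↦ CB
    C ↦ DCC
    D ↦ A

A->B, B->CB, C->DCC, D->A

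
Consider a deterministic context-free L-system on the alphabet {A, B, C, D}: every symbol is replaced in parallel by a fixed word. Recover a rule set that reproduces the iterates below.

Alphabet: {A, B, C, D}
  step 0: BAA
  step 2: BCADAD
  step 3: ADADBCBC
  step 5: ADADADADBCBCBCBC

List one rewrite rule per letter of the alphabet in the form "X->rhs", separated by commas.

A->B, B->AD, C->AD, D->C

  step 2 ⇒ step 3: BCADAD ⇒ AD·AD·B·C·B·C
    A ↦ B
    B ↦ AD
    C ↦ AD
    D ↦ C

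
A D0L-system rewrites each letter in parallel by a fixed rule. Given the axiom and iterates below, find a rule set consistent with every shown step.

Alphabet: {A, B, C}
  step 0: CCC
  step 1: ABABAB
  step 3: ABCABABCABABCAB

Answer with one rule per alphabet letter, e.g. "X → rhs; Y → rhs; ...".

  step 0 ⇒ step 1: CCC ⇒ AB·AB·AB
    C ↦ AB
    A ↦ AB  (constrained at step 1)
    B ↦ C  (constrained at step 1)

A->AB, B->C, C->AB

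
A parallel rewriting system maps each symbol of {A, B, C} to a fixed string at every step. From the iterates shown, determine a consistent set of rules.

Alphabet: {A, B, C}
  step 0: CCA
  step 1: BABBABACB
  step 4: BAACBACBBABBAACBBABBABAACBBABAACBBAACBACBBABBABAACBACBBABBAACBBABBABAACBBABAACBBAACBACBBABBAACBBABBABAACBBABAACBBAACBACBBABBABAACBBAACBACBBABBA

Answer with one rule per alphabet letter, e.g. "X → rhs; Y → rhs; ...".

  step 0 ⇒ step 1: CCA ⇒ BAB·BAB·ACB
    A ↦ ACB
    C ↦ BAB
    B ↦ BA  (constrained at step 1)

A->ACB, B->BA, C->BAB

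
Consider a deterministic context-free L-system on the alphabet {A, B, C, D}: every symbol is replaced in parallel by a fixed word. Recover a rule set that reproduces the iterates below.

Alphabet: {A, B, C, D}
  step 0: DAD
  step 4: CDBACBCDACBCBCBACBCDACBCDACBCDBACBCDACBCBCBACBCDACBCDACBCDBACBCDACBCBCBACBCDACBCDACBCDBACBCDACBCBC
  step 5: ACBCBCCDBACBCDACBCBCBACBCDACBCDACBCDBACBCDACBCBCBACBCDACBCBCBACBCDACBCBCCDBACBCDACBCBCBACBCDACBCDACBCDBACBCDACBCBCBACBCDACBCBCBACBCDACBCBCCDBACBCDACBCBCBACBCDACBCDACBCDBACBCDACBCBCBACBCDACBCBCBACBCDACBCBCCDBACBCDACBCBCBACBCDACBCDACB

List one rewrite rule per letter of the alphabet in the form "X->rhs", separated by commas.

A->B, B->CD, C->ACB, D->CBC

  step 4 ⇒ step 5: CDBACBCDACBCBCBACBCDACBCDACBCDBACBCDACBCBCBACBCDACBCDACBCDBACBCDACBCBCBACBCDACBCDACBCDBACBCDACBCBC ⇒ ACB·CBC·CD·B·ACB·CD·ACB·CBC·B·ACB·CD·ACB·CD·ACB·CD·B·ACB·CD·ACB·CBC·B·ACB·CD·ACB·CBC·B·ACB·CD·ACB·CBC·CD·B·ACB·CD·ACB·CBC·B·ACB·CD·ACB·CD·ACB·CD·B·ACB·CD·ACB·CBC·B·ACB·CD·ACB·CBC·B·ACB·CD·ACB·CBC·CD·B·ACB·CD·ACB·CBC·B·ACB·CD·ACB·CD·ACB·CD·B·ACB·CD·ACB·CBC·B·ACB·CD·ACB·CBC·B·ACB·CD·ACB·CBC·CD·B·ACB·CD·ACB·CBC·B·ACB·CD·ACB·CD·ACB
    A ↦ B
    B ↦ CD
    C ↦ ACB
    D ↦ CBC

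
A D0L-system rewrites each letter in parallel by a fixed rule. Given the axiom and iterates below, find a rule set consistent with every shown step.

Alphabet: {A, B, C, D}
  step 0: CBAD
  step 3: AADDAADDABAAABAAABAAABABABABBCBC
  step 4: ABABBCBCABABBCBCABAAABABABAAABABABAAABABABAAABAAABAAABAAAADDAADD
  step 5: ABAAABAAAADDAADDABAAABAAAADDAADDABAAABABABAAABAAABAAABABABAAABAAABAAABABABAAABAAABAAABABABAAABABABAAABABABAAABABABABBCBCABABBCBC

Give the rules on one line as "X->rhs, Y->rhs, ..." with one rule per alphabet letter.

A->AB, B->AA, C->DD, D->BC

  step 4 ⇒ step 5: ABABBCBCABABBCBCABAAABABABAAABABABAAABABABAAABAAABAAABAAAADDAADD ⇒ AB·AA·AB·AA·AA·DD·AA·DD·AB·AA·AB·AA·AA·DD·AA·DD·AB·AA·AB·AB·AB·AA·AB·AA·AB·AA·AB·AB·AB·AA·AB·AA·AB·AA·AB·AB·AB·AA·AB·AA·AB·AA·AB·AB·AB·AA·AB·AB·AB·AA·AB·AB·AB·AA·AB·AB·AB·AB·BC·BC·AB·AB·BC·BC
    A ↦ AB
    B ↦ AA
    C ↦ DD
    D ↦ BC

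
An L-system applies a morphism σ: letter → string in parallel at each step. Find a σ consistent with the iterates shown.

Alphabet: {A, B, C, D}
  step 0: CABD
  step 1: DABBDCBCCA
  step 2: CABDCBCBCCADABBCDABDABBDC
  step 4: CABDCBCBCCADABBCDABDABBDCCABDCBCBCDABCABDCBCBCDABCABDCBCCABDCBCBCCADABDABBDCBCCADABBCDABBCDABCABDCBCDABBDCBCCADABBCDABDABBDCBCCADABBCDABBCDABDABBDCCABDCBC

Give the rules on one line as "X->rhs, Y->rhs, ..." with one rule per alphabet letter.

A->BDC, B->BC, C->DAB, D->CA

  step 1 ⇒ step 2: DABBDCBCCA ⇒ CA·BDC·BC·BC·CA·DAB·BC·DAB·DAB·BDC
    A ↦ BDC
    B ↦ BC
    C ↦ DAB
    D ↦ CA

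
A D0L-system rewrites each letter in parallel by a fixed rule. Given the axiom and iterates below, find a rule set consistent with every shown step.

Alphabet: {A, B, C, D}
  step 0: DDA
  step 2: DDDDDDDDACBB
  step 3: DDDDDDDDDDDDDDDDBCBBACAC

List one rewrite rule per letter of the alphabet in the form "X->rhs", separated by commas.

  step 2 ⇒ step 3: DDDDDDDDACBB ⇒ DD·DD·DD·DD·DD·DD·DD·DD·BC·BB·AC·AC
    A ↦ BC
    B ↦ AC
    C ↦ BB
    D ↦ DD

A->BC, B->AC, C->BB, D->DD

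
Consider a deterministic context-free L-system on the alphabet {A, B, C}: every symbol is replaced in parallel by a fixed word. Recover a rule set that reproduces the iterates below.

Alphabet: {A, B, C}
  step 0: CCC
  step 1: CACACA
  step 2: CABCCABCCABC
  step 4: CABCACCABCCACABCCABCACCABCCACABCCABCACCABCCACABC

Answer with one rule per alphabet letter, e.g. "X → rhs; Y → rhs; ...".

A->BC, B->AC, C->CA

  step 1 ⇒ step 2: CACACA ⇒ CA·BC·CA·BC·CA·BC
    A ↦ BC
    C ↦ CA
    B ↦ AC  (constrained at step 2)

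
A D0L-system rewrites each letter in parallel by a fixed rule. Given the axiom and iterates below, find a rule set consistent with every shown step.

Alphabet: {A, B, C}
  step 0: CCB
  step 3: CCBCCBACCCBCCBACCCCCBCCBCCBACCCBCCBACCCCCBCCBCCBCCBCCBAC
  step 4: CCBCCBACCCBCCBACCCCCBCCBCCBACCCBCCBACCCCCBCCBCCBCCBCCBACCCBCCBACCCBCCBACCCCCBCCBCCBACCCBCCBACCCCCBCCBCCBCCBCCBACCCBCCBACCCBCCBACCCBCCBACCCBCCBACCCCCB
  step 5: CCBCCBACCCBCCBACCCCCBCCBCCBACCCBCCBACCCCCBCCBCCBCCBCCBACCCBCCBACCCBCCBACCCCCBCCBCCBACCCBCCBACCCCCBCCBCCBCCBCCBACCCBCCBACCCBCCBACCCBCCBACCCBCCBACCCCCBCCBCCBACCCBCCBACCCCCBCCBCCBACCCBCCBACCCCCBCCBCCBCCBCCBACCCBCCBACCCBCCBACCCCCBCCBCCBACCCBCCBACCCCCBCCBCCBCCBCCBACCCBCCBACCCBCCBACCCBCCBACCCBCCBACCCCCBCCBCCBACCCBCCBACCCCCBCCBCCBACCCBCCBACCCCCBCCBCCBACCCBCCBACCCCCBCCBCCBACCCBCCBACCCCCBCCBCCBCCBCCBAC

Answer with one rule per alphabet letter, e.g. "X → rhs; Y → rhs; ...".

  step 4 ⇒ step 5: CCBCCBACCCBCCBACCCCCBCCBCCBACCCBCCBACCCCCBCCBCCBCCBCCBACCCBCCBACCCBCCBACCCCCBCCBCCBACCCBCCBACCCCCBCCBCCBCCBCCBACCCBCCBACCCBCCBACCCBCCBACCCBCCBACCCCCB ⇒ CCB·CCB·AC·CCB·CCB·AC·CC·CCB·CCB·CCB·AC·CCB·CCB·AC·CC·CCB·CCB·CCB·CCB·CCB·AC·CCB·CCB·AC·CCB·CCB·AC·CC·CCB·CCB·CCB·AC·CCB·CCB·AC·CC·CCB·CCB·CCB·CCB·CCB·AC·CCB·CCB·AC·CCB·CCB·AC·CCB·CCB·AC·CCB·CCB·AC·CC·CCB·CCB·CCB·AC·CCB·CCB·AC·CC·CCB·CCB·CCB·AC·CCB·CCB·AC·CC·CCB·CCB·CCB·CCB·CCB·AC·CCB·CCB·AC·CCB·CCB·AC·CC·CCB·CCB·CCB·AC·CCB·CCB·AC·CC·CCB·CCB·CCB·CCB·CCB·AC·CCB·CCB·AC·CCB·CCB·AC·CCB·CCB·AC·CCB·CCB·AC·CC·CCB·CCB·CCB·AC·CCB·CCB·AC·CC·CCB·CCB·CCB·AC·CCB·CCB·AC·CC·CCB·CCB·CCB·AC·CCB·CCB·AC·CC·CCB·CCB·CCB·AC·CCB·CCB·AC·CC·CCB·CCB·CCB·CCB·CCB·AC
    A ↦ CC
    B ↦ AC
    C ↦ CCB

A->CC, B->AC, C->CCB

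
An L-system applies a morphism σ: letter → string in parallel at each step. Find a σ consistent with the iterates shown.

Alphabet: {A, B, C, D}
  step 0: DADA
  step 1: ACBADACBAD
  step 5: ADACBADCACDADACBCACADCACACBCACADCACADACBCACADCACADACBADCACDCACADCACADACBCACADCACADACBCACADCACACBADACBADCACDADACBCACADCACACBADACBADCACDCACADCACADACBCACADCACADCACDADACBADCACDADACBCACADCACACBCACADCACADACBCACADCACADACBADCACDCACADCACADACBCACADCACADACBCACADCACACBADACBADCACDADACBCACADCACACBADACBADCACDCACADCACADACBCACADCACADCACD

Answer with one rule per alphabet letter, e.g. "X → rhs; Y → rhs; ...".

  step 0 ⇒ step 1: DADA ⇒ ACB·AD·ACB·AD
    A ↦ AD
    D ↦ ACB
    B ↦ D  (constrained at step 1)
    C ↦ CAC  (constrained at step 1)

A->AD, B->D, C->CAC, D->ACB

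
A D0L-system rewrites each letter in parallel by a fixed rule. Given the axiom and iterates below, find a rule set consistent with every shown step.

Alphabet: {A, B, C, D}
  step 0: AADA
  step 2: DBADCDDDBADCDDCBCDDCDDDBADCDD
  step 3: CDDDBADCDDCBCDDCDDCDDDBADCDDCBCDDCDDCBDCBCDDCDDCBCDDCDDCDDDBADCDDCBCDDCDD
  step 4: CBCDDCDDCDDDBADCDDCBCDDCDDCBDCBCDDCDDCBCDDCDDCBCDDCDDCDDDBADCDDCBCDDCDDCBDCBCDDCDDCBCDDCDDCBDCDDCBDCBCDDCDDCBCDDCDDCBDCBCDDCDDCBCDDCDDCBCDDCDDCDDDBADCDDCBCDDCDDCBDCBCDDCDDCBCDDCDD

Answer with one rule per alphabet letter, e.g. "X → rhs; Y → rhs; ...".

  step 3 ⇒ step 4: CDDDBADCDDCBCDDCDDCDDDBADCDDCBCDDCDDCBDCBCDDCDDCBCDDCDDCDDDBADCDDCBCDDCDD ⇒ CB·CDD·CDD·CDD·D·BAD·CDD·CB·CDD·CDD·CB·D·CB·CDD·CDD·CB·CDD·CDD·CB·CDD·CDD·CDD·D·BAD·CDD·CB·CDD·CDD·CB·D·CB·CDD·CDD·CB·CDD·CDD·CB·D·CDD·CB·D·CB·CDD·CDD·CB·CDD·CDD·CB·D·CB·CDD·CDD·CB·CDD·CDD·CB·CDD·CDD·CDD·D·BAD·CDD·CB·CDD·CDD·CB·D·CB·CDD·CDD·CB·CDD·CDD
    A ↦ BAD
    B ↦ D
    C ↦ CB
    D ↦ CDD

A->BAD, B->D, C->CB, D->CDD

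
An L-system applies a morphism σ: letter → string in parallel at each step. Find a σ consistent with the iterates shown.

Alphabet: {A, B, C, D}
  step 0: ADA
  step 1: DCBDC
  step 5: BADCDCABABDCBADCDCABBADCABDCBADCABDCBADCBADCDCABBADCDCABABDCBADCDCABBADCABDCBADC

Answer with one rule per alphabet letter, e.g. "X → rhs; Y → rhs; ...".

A->DC, B->AB, C->ADC, D->B

  step 0 ⇒ step 1: ADA ⇒ DC·B·DC
    A ↦ DC
    D ↦ B
    B ↦ AB  (constrained at step 1)
    C ↦ ADC  (constrained at step 1)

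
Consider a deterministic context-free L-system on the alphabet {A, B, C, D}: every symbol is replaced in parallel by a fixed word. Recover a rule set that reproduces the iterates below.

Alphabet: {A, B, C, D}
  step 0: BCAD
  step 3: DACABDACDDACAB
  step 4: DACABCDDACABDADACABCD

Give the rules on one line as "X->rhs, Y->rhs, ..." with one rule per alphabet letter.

A->C, B->D, C->AB, D->DA

  step 3 ⇒ step 4: DACABDACDDACAB ⇒ DA·C·AB·C·D·DA·C·AB·DA·DA·C·AB·C·D
    A ↦ C
    B ↦ D
    C ↦ AB
    D ↦ DA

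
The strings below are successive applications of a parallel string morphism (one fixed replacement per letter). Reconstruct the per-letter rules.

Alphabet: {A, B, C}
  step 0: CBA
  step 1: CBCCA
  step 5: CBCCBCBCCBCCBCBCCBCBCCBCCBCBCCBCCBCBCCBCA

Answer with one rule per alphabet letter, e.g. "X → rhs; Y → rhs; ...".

A->CA, B->C, C->CB

  step 0 ⇒ step 1: CBA ⇒ CB·C·CA
    A ↦ CA
    B ↦ C
    C ↦ CB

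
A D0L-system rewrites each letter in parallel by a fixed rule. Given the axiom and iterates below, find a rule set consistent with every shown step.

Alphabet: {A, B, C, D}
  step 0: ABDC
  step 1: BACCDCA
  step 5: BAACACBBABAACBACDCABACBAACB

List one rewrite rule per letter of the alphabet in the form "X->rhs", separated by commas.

  step 0 ⇒ step 1: ABDC ⇒ B·AC·CDC·A
    A ↦ B
    B ↦ AC
    C ↦ A
    D ↦ CDC

A->B, B->AC, C->A, D->CDC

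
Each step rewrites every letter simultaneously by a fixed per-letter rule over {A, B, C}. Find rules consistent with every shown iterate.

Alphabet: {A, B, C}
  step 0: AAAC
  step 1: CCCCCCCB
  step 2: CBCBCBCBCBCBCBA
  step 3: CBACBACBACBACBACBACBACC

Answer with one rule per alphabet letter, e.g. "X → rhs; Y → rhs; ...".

A->CC, B->A, C->CB

  step 2 ⇒ step 3: CBCBCBCBCBCBCBA ⇒ CB·A·CB·A·CB·A·CB·A·CB·A·CB·A·CB·A·CC
    A ↦ CC
    B ↦ A
    C ↦ CB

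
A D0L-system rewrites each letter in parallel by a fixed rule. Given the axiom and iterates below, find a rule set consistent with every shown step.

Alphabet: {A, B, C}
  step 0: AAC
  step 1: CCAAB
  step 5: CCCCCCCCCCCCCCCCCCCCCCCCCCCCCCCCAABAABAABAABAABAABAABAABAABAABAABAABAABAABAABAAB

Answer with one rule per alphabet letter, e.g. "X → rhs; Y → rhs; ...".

  step 0 ⇒ step 1: AAC ⇒ C·C·AAB
    A ↦ C
    C ↦ AAB
    B ↦ CC  (constrained at step 1)

A->C, B->CC, C->AAB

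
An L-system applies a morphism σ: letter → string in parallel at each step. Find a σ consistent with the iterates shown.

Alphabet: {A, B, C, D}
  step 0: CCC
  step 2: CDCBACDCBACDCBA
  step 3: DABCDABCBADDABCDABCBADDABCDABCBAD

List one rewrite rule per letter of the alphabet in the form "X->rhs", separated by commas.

A->D, B->CBA, C->DAB, D->C

  step 2 ⇒ step 3: CDCBACDCBACDCBA ⇒ DAB·C·DAB·CBA·D·DAB·C·DAB·CBA·D·DAB·C·DAB·CBA·D
    A ↦ D
    B ↦ CBA
    C ↦ DAB
    D ↦ C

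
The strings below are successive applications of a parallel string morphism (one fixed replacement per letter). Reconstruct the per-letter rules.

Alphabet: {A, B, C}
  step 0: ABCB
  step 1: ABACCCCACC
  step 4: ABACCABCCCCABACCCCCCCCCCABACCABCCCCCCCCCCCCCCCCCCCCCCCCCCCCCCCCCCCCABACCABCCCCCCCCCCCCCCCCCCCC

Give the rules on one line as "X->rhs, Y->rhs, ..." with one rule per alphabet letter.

  step 0 ⇒ step 1: ABCB ⇒ AB·ACC·CC·ACC
    A ↦ AB
    B ↦ ACC
    C ↦ CC

A->AB, B->ACC, C->CC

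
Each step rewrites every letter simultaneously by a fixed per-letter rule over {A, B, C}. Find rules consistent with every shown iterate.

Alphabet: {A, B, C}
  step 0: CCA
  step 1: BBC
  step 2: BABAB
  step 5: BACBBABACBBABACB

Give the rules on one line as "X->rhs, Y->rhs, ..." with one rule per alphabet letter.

A->C, B->BA, C->B

  step 1 ⇒ step 2: BBC ⇒ BA·BA·B
    B ↦ BA
    C ↦ B
  step 0 ⇒ step 1: CCA ⇒ B·B·C
    A ↦ C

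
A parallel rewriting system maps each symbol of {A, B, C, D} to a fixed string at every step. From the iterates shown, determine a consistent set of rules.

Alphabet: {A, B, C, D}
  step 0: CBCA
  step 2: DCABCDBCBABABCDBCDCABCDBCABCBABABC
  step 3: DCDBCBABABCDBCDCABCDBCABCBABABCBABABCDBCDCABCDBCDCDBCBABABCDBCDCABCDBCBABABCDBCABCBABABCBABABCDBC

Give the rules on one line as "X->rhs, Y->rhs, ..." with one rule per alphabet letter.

  step 2 ⇒ step 3: DCABCDBCBABABCDBCDCABCDBCABCBABABC ⇒ DC·DBC·BAB·ABC·DBC·DC·ABC·DBC·ABC·BAB·ABC·BAB·ABC·DBC·DC·ABC·DBC·DC·DBC·BAB·ABC·DBC·DC·ABC·DBC·BAB·ABC·DBC·ABC·BAB·ABC·BAB·ABC·DBC
    A ↦ BAB
    B ↦ ABC
    C ↦ DBC
    D ↦ DC

A->BAB, B->ABC, C->DBC, D->DC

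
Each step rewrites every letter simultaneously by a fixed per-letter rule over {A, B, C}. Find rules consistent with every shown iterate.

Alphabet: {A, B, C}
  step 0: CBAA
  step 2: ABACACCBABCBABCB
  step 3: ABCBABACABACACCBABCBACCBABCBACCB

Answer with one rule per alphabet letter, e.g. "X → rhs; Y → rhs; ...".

  step 2 ⇒ step 3: ABACACCBABCBABCB ⇒ AB·CB·AB·AC·AB·AC·AC·CB·AB·CB·AC·CB·AB·CB·AC·CB
    A ↦ AB
    B ↦ CB
    C ↦ AC

A->AB, B->CB, C->AC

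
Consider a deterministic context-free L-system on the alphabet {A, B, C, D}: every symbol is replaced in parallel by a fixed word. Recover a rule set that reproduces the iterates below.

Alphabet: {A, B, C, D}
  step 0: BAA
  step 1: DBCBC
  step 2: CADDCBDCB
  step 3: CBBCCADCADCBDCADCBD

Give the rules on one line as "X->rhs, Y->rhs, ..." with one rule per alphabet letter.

A->BC, B->D, C->CB, D->CAD

  step 2 ⇒ step 3: CADDCBDCB ⇒ CB·BC·CAD·CAD·CB·D·CAD·CB·D
    A ↦ BC
    B ↦ D
    C ↦ CB
    D ↦ CAD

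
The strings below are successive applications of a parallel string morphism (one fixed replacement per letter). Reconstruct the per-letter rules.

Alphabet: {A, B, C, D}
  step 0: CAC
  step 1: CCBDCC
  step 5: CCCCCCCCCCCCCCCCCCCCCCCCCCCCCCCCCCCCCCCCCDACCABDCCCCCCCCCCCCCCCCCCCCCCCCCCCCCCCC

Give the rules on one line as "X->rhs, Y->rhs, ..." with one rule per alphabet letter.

A->BD, B->CD, C->CC, D->A

  step 0 ⇒ step 1: CAC ⇒ CC·BD·CC
    A ↦ BD
    C ↦ CC
    B ↦ CD  (constrained at step 1)
    D ↦ A  (constrained at step 1)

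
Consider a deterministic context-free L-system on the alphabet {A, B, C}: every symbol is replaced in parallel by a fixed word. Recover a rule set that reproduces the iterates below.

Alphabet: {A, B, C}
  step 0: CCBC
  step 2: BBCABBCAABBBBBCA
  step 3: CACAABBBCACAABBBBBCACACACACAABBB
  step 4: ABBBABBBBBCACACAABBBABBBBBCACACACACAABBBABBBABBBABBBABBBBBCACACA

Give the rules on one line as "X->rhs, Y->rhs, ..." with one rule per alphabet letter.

A->BB, B->CA, C->AB

  step 3 ⇒ step 4: CACAABBBCACAABBBBBCACACACACAABBB ⇒ AB·BB·AB·BB·BB·CA·CA·CA·AB·BB·AB·BB·BB·CA·CA·CA·CA·CA·AB·BB·AB·BB·AB·BB·AB·BB·AB·BB·BB·CA·CA·CA
    A ↦ BB
    B ↦ CA
    C ↦ AB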